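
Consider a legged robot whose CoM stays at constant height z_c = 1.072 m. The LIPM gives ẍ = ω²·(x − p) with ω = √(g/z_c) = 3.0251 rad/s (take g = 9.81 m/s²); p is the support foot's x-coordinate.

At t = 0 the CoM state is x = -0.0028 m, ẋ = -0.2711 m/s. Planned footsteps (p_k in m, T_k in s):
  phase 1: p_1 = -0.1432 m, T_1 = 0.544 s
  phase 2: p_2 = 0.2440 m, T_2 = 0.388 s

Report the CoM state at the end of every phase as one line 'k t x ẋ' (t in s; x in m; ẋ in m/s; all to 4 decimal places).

phase 1: p=-0.1432, T=0.544, ωT=1.645654, cosh=2.688644, sinh=2.495758; start (x,ẋ)=(-0.002800, -0.271100) → end (x,ẋ)=(0.010624, 0.331117)
phase 2: p=0.2440, T=0.388, ωT=1.173739, cosh=1.771635, sinh=1.462426; start (x,ẋ)=(0.010624, 0.331117) → end (x,ẋ)=(-0.009386, -0.445836)

1 0.5440 0.0106 0.3311
2 0.9320 -0.0094 -0.4458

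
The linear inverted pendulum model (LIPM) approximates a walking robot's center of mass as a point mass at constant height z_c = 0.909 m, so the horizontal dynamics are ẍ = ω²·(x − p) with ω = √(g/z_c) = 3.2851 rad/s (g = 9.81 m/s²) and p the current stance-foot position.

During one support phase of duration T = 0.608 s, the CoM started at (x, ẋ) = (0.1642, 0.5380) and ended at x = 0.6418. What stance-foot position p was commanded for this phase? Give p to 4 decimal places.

ωT = 3.2851·0.608 = 1.997341; cosh(ωT) = 3.752564, sinh(ωT) = 3.616869
x(T) = p + (x₀−p)·cosh(ωT) + (ẋ₀/ω)·sinh(ωT) ⇒ p·(1 − cosh) = x(T) − x₀·cosh − (ẋ₀/ω)·sinh
numerator   = 0.6418 − (0.1642)·3.752564 − (0.5380/3.2851)·3.616869 = -0.566705
denominator = 1 − 3.752564 = -2.752564
p = -0.566705 / -2.752564 = 0.2059

p = 0.2059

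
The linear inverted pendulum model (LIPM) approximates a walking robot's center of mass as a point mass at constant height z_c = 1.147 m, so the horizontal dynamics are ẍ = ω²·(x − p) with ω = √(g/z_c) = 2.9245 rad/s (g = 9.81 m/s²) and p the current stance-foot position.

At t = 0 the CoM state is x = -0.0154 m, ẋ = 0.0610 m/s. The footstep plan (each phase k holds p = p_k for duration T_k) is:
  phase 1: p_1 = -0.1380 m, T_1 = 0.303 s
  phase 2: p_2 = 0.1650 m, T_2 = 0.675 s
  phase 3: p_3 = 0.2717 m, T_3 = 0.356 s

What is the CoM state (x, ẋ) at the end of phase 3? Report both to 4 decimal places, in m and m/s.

phase 1: p=-0.1380, T=0.303, ωT=0.886123, cosh=1.418979, sinh=1.006729; start (x,ẋ)=(-0.015400, 0.061000) → end (x,ẋ)=(0.056965, 0.447514)
phase 2: p=0.1650, T=0.675, ωT=1.974038, cosh=3.669291, sinh=3.530396; start (x,ẋ)=(0.056965, 0.447514) → end (x,ẋ)=(0.308820, 0.526641)
phase 3: p=0.2717, T=0.356, ωT=1.041122, cosh=1.592726, sinh=1.239667; start (x,ẋ)=(0.308820, 0.526641) → end (x,ẋ)=(0.554060, 0.973369)

x = 0.5541, ẋ = 0.9734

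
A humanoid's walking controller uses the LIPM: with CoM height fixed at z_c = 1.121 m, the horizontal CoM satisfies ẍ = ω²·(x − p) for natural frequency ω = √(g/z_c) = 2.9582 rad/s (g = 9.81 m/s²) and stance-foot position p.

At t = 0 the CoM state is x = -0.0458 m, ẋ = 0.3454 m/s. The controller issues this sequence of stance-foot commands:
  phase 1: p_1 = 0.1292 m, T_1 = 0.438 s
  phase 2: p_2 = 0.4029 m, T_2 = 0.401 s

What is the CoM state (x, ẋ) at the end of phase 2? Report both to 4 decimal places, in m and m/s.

x = -0.4476, ẋ = -2.1967

phase 1: p=0.1292, T=0.438, ωT=1.295692, cosh=1.963615, sinh=1.689907; start (x,ẋ)=(-0.045800, 0.345400) → end (x,ẋ)=(-0.017119, -0.196607)
phase 2: p=0.4029, T=0.401, ωT=1.186238, cosh=1.790053, sinh=1.484686; start (x,ẋ)=(-0.017119, -0.196607) → end (x,ẋ)=(-0.447631, -2.196658)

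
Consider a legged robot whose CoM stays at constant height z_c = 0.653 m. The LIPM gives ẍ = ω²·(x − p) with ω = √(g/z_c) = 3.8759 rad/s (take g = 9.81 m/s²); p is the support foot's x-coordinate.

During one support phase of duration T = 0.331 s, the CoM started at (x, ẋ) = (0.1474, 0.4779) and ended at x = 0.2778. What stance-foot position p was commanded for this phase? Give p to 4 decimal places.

ωT = 3.8759·0.331 = 1.282923; cosh(ωT) = 1.942197, sinh(ωT) = 1.664971
x(T) = p + (x₀−p)·cosh(ωT) + (ẋ₀/ω)·sinh(ωT) ⇒ p·(1 − cosh) = x(T) − x₀·cosh − (ẋ₀/ω)·sinh
numerator   = 0.2778 − (0.1474)·1.942197 − (0.4779/3.8759)·1.664971 = -0.213771
denominator = 1 − 1.942197 = -0.942197
p = -0.213771 / -0.942197 = 0.2269

p = 0.2269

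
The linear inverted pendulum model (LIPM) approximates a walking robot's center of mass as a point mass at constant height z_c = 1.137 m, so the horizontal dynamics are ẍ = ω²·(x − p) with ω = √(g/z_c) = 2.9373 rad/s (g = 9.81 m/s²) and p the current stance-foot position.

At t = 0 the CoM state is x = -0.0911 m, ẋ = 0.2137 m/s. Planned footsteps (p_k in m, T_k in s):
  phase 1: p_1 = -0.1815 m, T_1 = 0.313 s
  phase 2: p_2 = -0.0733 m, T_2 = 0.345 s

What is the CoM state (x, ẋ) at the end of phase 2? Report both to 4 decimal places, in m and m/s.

phase 1: p=-0.1815, T=0.313, ωT=0.919375, cosh=1.453245, sinh=1.054477; start (x,ẋ)=(-0.091100, 0.213700) → end (x,ẋ)=(0.026591, 0.590556)
phase 2: p=-0.0733, T=0.345, ωT=1.013368, cosh=1.558930, sinh=1.195935; start (x,ẋ)=(0.026591, 0.590556) → end (x,ẋ)=(0.322870, 1.271533)

x = 0.3229, ẋ = 1.2715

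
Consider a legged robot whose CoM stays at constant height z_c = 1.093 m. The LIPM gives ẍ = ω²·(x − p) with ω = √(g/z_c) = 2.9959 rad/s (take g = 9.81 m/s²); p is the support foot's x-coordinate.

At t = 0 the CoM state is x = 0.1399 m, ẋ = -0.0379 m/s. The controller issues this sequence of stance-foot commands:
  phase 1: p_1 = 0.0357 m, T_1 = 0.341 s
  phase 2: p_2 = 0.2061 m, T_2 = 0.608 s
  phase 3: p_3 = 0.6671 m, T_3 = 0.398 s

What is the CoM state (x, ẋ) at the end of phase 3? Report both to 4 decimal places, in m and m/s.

phase 1: p=0.0357, T=0.341, ωT=1.021602, cosh=1.568829, sinh=1.208811; start (x,ẋ)=(0.139900, -0.037900) → end (x,ẋ)=(0.183880, 0.317899)
phase 2: p=0.2061, T=0.608, ωT=1.821507, cosh=3.171475, sinh=3.009693; start (x,ẋ)=(0.183880, 0.317899) → end (x,ẋ)=(0.454992, 0.807856)
phase 3: p=0.6671, T=0.398, ωT=1.192368, cosh=1.799188, sinh=1.495687; start (x,ẋ)=(0.454992, 0.807856) → end (x,ẋ)=(0.688796, 0.503045)

x = 0.6888, ẋ = 0.5030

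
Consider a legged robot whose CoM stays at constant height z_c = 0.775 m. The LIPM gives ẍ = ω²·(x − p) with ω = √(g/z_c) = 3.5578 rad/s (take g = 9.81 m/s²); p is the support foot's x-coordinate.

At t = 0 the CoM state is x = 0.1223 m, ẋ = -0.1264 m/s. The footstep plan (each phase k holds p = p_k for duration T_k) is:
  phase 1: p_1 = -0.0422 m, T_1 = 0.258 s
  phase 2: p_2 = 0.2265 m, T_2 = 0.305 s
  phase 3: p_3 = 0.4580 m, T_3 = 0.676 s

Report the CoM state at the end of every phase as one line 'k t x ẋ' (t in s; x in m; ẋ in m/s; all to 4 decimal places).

1 0.2580 0.1592 0.4324
2 0.5630 0.2749 0.3991
3 1.2390 0.0518 -1.3503

phase 1: p=-0.0422, T=0.258, ωT=0.917912, cosh=1.451705, sinh=1.052353; start (x,ẋ)=(0.122300, -0.126400) → end (x,ẋ)=(0.159218, 0.432403)
phase 2: p=0.2265, T=0.305, ωT=1.085129, cosh=1.648840, sinh=1.310982; start (x,ẋ)=(0.159218, 0.432403) → end (x,ẋ)=(0.274895, 0.399145)
phase 3: p=0.4580, T=0.676, ωT=2.405073, cosh=5.584748, sinh=5.494489; start (x,ẋ)=(0.274895, 0.399145) → end (x,ẋ)=(0.051822, -1.350275)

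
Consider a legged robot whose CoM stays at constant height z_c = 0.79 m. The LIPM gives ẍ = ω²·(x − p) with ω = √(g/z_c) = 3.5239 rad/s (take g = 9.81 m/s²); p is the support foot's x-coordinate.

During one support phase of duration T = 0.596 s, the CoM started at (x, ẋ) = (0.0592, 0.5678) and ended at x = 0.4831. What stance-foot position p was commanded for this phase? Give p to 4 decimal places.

ωT = 3.5239·0.596 = 2.100244; cosh(ωT) = 4.145296, sinh(ωT) = 4.022870
x(T) = p + (x₀−p)·cosh(ωT) + (ẋ₀/ω)·sinh(ωT) ⇒ p·(1 − cosh) = x(T) − x₀·cosh − (ẋ₀/ω)·sinh
numerator   = 0.4831 − (0.0592)·4.145296 − (0.5678/3.5239)·4.022870 = -0.410500
denominator = 1 − 4.145296 = -3.145296
p = -0.410500 / -3.145296 = 0.1305

p = 0.1305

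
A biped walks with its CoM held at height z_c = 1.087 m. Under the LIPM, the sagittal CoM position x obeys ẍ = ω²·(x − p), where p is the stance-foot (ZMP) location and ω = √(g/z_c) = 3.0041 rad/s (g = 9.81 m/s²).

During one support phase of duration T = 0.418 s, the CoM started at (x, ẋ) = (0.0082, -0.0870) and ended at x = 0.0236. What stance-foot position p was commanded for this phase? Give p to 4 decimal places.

ωT = 3.0041·0.418 = 1.255714; cosh(ωT) = 1.897608, sinh(ωT) = 1.612735
x(T) = p + (x₀−p)·cosh(ωT) + (ẋ₀/ω)·sinh(ωT) ⇒ p·(1 − cosh) = x(T) − x₀·cosh − (ẋ₀/ω)·sinh
numerator   = 0.0236 − (0.0082)·1.897608 − (-0.0870/3.0041)·1.612735 = 0.054745
denominator = 1 − 1.897608 = -0.897608
p = 0.054745 / -0.897608 = -0.0610

p = -0.0610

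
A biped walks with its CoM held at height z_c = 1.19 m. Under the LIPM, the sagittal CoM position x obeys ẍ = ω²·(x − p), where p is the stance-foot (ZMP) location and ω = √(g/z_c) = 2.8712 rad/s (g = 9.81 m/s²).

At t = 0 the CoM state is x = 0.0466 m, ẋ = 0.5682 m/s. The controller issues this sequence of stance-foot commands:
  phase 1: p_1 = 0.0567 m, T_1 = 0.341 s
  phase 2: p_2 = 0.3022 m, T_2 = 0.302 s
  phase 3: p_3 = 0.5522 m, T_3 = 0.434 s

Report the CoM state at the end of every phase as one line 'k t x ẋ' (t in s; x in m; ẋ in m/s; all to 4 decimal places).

phase 1: p=0.0567, T=0.341, ωT=0.979079, cosh=1.518830, sinh=1.143174; start (x,ẋ)=(0.046600, 0.568200) → end (x,ẋ)=(0.267590, 0.829848)
phase 2: p=0.3022, T=0.302, ωT=0.867102, cosh=1.400086, sinh=0.979919; start (x,ẋ)=(0.267590, 0.829848) → end (x,ẋ)=(0.536964, 1.064481)
phase 3: p=0.5522, T=0.434, ωT=1.246101, cosh=1.882192, sinh=1.594568; start (x,ẋ)=(0.536964, 1.064481) → end (x,ẋ)=(1.114699, 1.933801)

1 0.3410 0.2676 0.8298
2 0.6430 0.5370 1.0645
3 1.0770 1.1147 1.9338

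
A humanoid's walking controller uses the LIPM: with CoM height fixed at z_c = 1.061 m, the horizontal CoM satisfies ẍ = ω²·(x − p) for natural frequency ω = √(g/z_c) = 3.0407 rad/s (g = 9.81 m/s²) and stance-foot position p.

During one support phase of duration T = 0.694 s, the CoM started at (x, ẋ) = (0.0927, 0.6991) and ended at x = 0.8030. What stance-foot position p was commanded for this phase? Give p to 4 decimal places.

p = 0.1631

ωT = 3.0407·0.694 = 2.110246; cosh(ωT) = 4.185739, sinh(ωT) = 4.064530
x(T) = p + (x₀−p)·cosh(ωT) + (ẋ₀/ω)·sinh(ωT) ⇒ p·(1 − cosh) = x(T) − x₀·cosh − (ẋ₀/ω)·sinh
numerator   = 0.8030 − (0.0927)·4.185739 − (0.6991/3.0407)·4.064530 = -0.519511
denominator = 1 − 4.185739 = -3.185739
p = -0.519511 / -3.185739 = 0.1631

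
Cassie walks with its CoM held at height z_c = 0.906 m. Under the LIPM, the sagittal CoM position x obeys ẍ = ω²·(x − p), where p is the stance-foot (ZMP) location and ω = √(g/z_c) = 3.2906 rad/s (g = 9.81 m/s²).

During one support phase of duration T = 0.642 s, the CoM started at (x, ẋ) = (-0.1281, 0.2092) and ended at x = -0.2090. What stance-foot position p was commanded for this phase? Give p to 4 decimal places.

p = -0.0217

ωT = 3.2906·0.642 = 2.112565; cosh(ωT) = 4.195177, sinh(ωT) = 4.074250
x(T) = p + (x₀−p)·cosh(ωT) + (ẋ₀/ω)·sinh(ωT) ⇒ p·(1 − cosh) = x(T) − x₀·cosh − (ẋ₀/ω)·sinh
numerator   = -0.2090 − (-0.1281)·4.195177 − (0.2092/3.2906)·4.074250 = 0.069382
denominator = 1 − 4.195177 = -3.195177
p = 0.069382 / -3.195177 = -0.0217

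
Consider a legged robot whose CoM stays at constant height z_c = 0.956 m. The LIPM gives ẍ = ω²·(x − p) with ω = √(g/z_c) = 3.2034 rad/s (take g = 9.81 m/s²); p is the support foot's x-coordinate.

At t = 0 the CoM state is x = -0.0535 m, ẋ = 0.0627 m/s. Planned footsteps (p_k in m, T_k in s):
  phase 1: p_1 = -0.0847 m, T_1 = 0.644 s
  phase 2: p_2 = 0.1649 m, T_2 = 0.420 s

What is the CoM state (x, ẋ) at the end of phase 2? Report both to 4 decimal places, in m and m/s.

phase 1: p=-0.0847, T=0.644, ωT=2.062990, cosh=3.998267, sinh=3.871194; start (x,ẋ)=(-0.053500, 0.062700) → end (x,ẋ)=(0.115817, 0.637602)
phase 2: p=0.1649, T=0.420, ωT=1.345428, cosh=2.050129, sinh=1.789701; start (x,ẋ)=(0.115817, 0.637602) → end (x,ẋ)=(0.420493, 1.025765)

x = 0.4205, ẋ = 1.0258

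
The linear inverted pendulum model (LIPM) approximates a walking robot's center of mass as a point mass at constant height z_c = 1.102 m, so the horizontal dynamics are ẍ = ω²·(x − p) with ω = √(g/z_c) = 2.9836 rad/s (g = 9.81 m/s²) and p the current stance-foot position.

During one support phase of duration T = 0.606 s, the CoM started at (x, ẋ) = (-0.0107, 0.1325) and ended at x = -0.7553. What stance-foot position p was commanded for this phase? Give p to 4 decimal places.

p = 0.4005

ωT = 2.9836·0.606 = 1.808062; cosh(ωT) = 3.131293, sinh(ωT) = 2.967321
x(T) = p + (x₀−p)·cosh(ωT) + (ẋ₀/ω)·sinh(ωT) ⇒ p·(1 − cosh) = x(T) − x₀·cosh − (ẋ₀/ω)·sinh
numerator   = -0.7553 − (-0.0107)·3.131293 − (0.1325/2.9836)·2.967321 = -0.853572
denominator = 1 − 3.131293 = -2.131293
p = -0.853572 / -2.131293 = 0.4005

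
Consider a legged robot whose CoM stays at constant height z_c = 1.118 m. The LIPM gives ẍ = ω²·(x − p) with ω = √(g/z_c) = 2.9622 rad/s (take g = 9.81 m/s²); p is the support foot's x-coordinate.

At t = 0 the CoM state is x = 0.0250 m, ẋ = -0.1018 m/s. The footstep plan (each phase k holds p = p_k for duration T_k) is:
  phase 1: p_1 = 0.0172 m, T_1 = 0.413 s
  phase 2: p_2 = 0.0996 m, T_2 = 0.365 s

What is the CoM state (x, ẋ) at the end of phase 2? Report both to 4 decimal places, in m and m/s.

x = -0.1668, ẋ = -0.7189

phase 1: p=0.0172, T=0.413, ωT=1.223389, cosh=1.846458, sinh=1.552227; start (x,ẋ)=(0.025000, -0.101800) → end (x,ẋ)=(-0.021742, -0.152105)
phase 2: p=0.0996, T=0.365, ωT=1.081203, cosh=1.643706, sinh=1.304518; start (x,ẋ)=(-0.021742, -0.152105) → end (x,ẋ)=(-0.166836, -0.718911)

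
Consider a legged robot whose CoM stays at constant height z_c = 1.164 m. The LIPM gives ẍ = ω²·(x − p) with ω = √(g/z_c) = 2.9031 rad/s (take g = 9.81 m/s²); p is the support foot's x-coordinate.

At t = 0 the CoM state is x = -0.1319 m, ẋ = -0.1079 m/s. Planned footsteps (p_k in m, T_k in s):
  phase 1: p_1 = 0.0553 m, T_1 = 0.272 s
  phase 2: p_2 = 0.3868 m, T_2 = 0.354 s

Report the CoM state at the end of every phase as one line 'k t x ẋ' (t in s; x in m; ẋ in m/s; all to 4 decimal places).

phase 1: p=0.0553, T=0.272, ωT=0.789643, cosh=1.328309, sinh=0.874302; start (x,ẋ)=(-0.131900, -0.107900) → end (x,ẋ)=(-0.225855, -0.618473)
phase 2: p=0.3868, T=0.354, ωT=1.027697, cosh=1.576227, sinh=1.218397; start (x,ẋ)=(-0.225855, -0.618473) → end (x,ẋ)=(-0.838448, -3.141891)

1 0.2720 -0.2259 -0.6185
2 0.6260 -0.8384 -3.1419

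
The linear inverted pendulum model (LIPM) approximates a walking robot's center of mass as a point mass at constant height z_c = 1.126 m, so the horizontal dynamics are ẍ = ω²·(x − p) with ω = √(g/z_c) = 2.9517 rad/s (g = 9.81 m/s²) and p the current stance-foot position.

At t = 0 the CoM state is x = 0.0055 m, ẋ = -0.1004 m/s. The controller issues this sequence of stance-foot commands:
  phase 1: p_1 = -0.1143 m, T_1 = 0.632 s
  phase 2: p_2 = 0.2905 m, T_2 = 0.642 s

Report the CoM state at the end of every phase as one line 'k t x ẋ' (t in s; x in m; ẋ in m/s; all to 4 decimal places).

phase 1: p=-0.1143, T=0.632, ωT=1.865474, cosh=3.306911, sinh=3.152088; start (x,ẋ)=(0.005500, -0.100400) → end (x,ẋ)=(0.174652, 0.782608)
phase 2: p=0.2905, T=0.642, ωT=1.894991, cosh=3.401405, sinh=3.251086; start (x,ẋ)=(0.174652, 0.782608) → end (x,ẋ)=(0.758440, 1.550261)

1 0.6320 0.1747 0.7826
2 1.2740 0.7584 1.5503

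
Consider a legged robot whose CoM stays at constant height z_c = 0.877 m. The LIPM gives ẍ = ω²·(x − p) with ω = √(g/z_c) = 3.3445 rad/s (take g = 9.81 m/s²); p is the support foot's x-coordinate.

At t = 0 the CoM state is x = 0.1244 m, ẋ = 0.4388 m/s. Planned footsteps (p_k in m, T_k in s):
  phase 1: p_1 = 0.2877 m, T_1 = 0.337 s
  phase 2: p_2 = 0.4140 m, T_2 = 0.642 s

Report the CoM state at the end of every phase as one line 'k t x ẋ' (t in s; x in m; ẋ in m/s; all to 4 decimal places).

1 0.3370 0.1905 -0.0061
2 0.9790 -0.5636 -3.1831

phase 1: p=0.2877, T=0.337, ωT=1.127097, cosh=1.705327, sinh=1.381354; start (x,ẋ)=(0.124400, 0.438800) → end (x,ẋ)=(0.190454, -0.006139)
phase 2: p=0.4140, T=0.642, ωT=2.147169, cosh=4.338702, sinh=4.221887; start (x,ẋ)=(0.190454, -0.006139) → end (x,ẋ)=(-0.563646, -3.183120)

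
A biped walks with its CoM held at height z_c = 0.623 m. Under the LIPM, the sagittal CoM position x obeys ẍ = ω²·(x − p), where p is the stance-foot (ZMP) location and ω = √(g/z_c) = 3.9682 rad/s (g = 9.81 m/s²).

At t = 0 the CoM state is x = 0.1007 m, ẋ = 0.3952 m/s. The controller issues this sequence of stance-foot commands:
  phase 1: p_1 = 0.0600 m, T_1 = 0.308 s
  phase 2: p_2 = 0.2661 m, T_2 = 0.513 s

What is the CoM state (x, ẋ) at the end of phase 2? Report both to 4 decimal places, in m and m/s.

x = 1.2858, ẋ = 4.1623

phase 1: p=0.0600, T=0.308, ωT=1.222206, cosh=1.844623, sinh=1.550044; start (x,ẋ)=(0.100700, 0.395200) → end (x,ẋ)=(0.289448, 0.979336)
phase 2: p=0.2661, T=0.513, ωT=2.035687, cosh=3.894049, sinh=3.763459; start (x,ẋ)=(0.289448, 0.979336) → end (x,ẋ)=(1.285824, 4.162261)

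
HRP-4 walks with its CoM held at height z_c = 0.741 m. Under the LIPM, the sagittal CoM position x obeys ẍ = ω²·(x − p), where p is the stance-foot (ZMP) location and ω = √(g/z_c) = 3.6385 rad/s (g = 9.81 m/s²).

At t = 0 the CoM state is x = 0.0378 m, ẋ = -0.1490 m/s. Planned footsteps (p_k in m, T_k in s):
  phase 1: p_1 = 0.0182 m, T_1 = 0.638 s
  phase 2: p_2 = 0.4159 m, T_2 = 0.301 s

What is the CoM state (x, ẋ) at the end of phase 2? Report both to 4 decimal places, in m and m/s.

phase 1: p=0.0182, T=0.638, ωT=2.321363, cosh=5.143846, sinh=5.045707; start (x,ẋ)=(0.037800, -0.149000) → end (x,ẋ)=(-0.087607, -0.406601)
phase 2: p=0.4159, T=0.301, ωT=1.095188, cosh=1.662111, sinh=1.327635; start (x,ẋ)=(-0.087607, -0.406601) → end (x,ẋ)=(-0.569347, -3.108056)

x = -0.5693, ẋ = -3.1081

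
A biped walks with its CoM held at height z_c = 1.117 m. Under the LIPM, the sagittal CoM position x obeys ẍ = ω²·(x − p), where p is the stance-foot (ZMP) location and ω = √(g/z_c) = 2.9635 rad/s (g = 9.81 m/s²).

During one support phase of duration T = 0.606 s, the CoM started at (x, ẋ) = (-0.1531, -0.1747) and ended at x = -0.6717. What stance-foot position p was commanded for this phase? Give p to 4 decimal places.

p = 0.0120

ωT = 2.9635·0.606 = 1.795881; cosh(ωT) = 3.095381, sinh(ωT) = 2.929400
x(T) = p + (x₀−p)·cosh(ωT) + (ẋ₀/ω)·sinh(ωT) ⇒ p·(1 − cosh) = x(T) − x₀·cosh − (ẋ₀/ω)·sinh
numerator   = -0.6717 − (-0.1531)·3.095381 − (-0.1747/2.9635)·2.929400 = -0.025107
denominator = 1 − 3.095381 = -2.095381
p = -0.025107 / -2.095381 = 0.0120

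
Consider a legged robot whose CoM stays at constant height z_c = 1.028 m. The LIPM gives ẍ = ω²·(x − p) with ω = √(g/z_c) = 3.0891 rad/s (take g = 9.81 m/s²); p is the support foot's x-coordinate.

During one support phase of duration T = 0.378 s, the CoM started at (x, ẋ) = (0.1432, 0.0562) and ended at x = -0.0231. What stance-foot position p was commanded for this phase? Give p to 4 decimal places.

p = 0.3958

ωT = 3.0891·0.378 = 1.167680; cosh(ωT) = 1.762807, sinh(ωT) = 1.451719
x(T) = p + (x₀−p)·cosh(ωT) + (ẋ₀/ω)·sinh(ωT) ⇒ p·(1 − cosh) = x(T) − x₀·cosh − (ẋ₀/ω)·sinh
numerator   = -0.0231 − (0.1432)·1.762807 − (0.0562/3.0891)·1.451719 = -0.301945
denominator = 1 − 1.762807 = -0.762807
p = -0.301945 / -0.762807 = 0.3958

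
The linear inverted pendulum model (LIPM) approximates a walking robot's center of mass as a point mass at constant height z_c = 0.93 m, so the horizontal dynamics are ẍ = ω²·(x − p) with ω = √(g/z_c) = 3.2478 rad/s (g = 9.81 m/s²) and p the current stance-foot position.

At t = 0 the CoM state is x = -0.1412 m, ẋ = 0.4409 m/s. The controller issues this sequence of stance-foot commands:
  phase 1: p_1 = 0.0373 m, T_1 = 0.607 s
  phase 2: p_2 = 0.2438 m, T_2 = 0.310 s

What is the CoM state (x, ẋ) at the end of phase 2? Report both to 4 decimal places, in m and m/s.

x = -0.5046, ẋ = -2.1335

phase 1: p=0.0373, T=0.607, ωT=1.971415, cosh=3.660044, sinh=3.520784; start (x,ẋ)=(-0.141200, 0.440900) → end (x,ẋ)=(-0.138059, -0.427399)
phase 2: p=0.2438, T=0.310, ωT=1.006818, cosh=1.551129, sinh=1.185749; start (x,ẋ)=(-0.138059, -0.427399) → end (x,ẋ)=(-0.504553, -2.133520)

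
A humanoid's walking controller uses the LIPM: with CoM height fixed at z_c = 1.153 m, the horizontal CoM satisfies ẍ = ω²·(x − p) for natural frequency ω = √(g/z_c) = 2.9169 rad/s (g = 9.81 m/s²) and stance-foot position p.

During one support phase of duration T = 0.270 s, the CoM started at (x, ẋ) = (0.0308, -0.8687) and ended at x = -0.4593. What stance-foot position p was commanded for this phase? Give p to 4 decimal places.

ωT = 2.9169·0.270 = 0.787563; cosh(ωT) = 1.326493, sinh(ωT) = 0.871541
x(T) = p + (x₀−p)·cosh(ωT) + (ẋ₀/ω)·sinh(ωT) ⇒ p·(1 − cosh) = x(T) − x₀·cosh − (ẋ₀/ω)·sinh
numerator   = -0.4593 − (0.0308)·1.326493 − (-0.8687/2.9169)·0.871541 = -0.240597
denominator = 1 − 1.326493 = -0.326493
p = -0.240597 / -0.326493 = 0.7369

p = 0.7369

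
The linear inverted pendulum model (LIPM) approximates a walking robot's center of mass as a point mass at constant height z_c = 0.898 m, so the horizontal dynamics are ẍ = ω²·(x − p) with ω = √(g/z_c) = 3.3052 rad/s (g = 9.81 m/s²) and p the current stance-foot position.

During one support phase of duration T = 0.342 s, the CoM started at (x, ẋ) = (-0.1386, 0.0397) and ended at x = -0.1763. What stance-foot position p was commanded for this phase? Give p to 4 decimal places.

ωT = 3.3052·0.342 = 1.130378; cosh(ωT) = 1.709870, sinh(ωT) = 1.386959
x(T) = p + (x₀−p)·cosh(ωT) + (ẋ₀/ω)·sinh(ωT) ⇒ p·(1 − cosh) = x(T) − x₀·cosh − (ẋ₀/ω)·sinh
numerator   = -0.1763 − (-0.1386)·1.709870 − (0.0397/3.3052)·1.386959 = 0.044029
denominator = 1 − 1.709870 = -0.709870
p = 0.044029 / -0.709870 = -0.0620

p = -0.0620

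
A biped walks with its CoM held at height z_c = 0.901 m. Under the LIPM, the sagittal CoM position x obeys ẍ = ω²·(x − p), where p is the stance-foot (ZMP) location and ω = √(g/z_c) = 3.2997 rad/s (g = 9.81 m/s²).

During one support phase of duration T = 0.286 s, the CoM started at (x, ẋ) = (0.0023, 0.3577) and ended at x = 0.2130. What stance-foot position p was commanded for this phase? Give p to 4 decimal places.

p = -0.1907

ωT = 3.2997·0.286 = 0.943714; cosh(ωT) = 1.479344, sinh(ωT) = 1.090164
x(T) = p + (x₀−p)·cosh(ωT) + (ẋ₀/ω)·sinh(ωT) ⇒ p·(1 − cosh) = x(T) − x₀·cosh − (ẋ₀/ω)·sinh
numerator   = 0.2130 − (0.0023)·1.479344 − (0.3577/3.2997)·1.090164 = 0.091420
denominator = 1 − 1.479344 = -0.479344
p = 0.091420 / -0.479344 = -0.1907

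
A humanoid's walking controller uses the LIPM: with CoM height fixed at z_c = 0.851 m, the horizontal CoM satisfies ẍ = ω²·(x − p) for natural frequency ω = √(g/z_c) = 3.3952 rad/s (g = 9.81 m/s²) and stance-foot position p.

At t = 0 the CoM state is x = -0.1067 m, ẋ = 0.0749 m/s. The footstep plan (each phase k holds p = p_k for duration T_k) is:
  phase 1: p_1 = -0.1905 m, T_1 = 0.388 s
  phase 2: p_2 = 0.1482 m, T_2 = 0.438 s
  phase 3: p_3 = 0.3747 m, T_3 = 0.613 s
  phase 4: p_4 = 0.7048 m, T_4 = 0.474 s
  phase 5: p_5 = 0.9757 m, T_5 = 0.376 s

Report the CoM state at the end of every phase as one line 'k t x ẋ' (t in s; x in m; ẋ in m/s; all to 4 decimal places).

phase 1: p=-0.1905, T=0.388, ωT=1.317338, cosh=2.000658, sinh=1.732810; start (x,ẋ)=(-0.106700, 0.074900) → end (x,ẋ)=(0.015382, 0.642865)
phase 2: p=0.1482, T=0.438, ωT=1.487098, cosh=2.325132, sinh=2.099104; start (x,ẋ)=(0.015382, 0.642865) → end (x,ẋ)=(0.236836, 0.548166)
phase 3: p=0.3747, T=0.613, ωT=2.081258, cosh=4.069657, sinh=3.944884; start (x,ẋ)=(0.236836, 0.548166) → end (x,ẋ)=(0.450553, 0.384338)
phase 4: p=0.7048, T=0.474, ωT=1.609325, cosh=2.599729, sinh=2.399706; start (x,ẋ)=(0.450553, 0.384338) → end (x,ẋ)=(0.315476, -1.072295)
phase 5: p=0.9757, T=0.376, ωT=1.276595, cosh=1.931700, sinh=1.652715; start (x,ẋ)=(0.315476, -1.072295) → end (x,ẋ)=(-0.821627, -5.776067)

1 0.3880 0.0154 0.6429
2 0.8260 0.2368 0.5482
3 1.4390 0.4506 0.3843
4 1.9130 0.3155 -1.0723
5 2.2890 -0.8216 -5.7761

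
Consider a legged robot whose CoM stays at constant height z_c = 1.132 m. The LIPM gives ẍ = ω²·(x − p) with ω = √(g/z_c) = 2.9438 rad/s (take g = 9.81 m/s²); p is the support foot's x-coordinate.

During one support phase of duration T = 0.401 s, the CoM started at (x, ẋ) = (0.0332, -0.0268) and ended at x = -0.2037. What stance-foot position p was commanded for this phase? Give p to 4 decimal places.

p = 0.3192

ωT = 2.9438·0.401 = 1.180464; cosh(ωT) = 1.781510, sinh(ωT) = 1.474374
x(T) = p + (x₀−p)·cosh(ωT) + (ẋ₀/ω)·sinh(ωT) ⇒ p·(1 − cosh) = x(T) − x₀·cosh − (ẋ₀/ω)·sinh
numerator   = -0.2037 − (0.0332)·1.781510 − (-0.0268/2.9438)·1.474374 = -0.249424
denominator = 1 − 1.781510 = -0.781510
p = -0.249424 / -0.781510 = 0.3192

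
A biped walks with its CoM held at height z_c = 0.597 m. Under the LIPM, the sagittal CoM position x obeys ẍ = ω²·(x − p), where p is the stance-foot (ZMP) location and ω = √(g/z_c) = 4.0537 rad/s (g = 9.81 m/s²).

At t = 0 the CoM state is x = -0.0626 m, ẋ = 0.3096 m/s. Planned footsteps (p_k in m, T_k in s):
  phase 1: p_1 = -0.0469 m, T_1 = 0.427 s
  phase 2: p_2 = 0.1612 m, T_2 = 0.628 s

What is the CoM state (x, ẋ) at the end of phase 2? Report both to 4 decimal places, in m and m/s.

phase 1: p=-0.0469, T=0.427, ωT=1.730930, cosh=2.911511, sinh=2.734391; start (x,ẋ)=(-0.062600, 0.309600) → end (x,ẋ)=(0.116227, 0.727379)
phase 2: p=0.1612, T=0.628, ωT=2.545724, cosh=6.415434, sinh=6.337018; start (x,ẋ)=(0.116227, 0.727379) → end (x,ẋ)=(1.009769, 3.511179)

x = 1.0098, ẋ = 3.5112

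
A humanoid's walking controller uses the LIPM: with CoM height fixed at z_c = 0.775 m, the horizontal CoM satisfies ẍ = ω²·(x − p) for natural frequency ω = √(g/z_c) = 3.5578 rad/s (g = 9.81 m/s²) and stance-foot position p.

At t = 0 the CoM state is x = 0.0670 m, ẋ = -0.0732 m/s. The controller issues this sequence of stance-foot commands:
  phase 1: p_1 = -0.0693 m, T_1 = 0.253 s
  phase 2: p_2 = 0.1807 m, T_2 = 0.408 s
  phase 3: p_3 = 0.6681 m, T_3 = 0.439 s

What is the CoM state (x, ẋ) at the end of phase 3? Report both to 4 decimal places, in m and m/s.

x = -0.1965, ẋ = -2.6800

phase 1: p=-0.0693, T=0.253, ωT=0.900123, cosh=1.433213, sinh=1.026694; start (x,ẋ)=(0.067000, -0.073200) → end (x,ẋ)=(0.104923, 0.392961)
phase 2: p=0.1807, T=0.408, ωT=1.451582, cosh=2.252033, sinh=2.017833; start (x,ẋ)=(0.104923, 0.392961) → end (x,ẋ)=(0.232919, 0.340957)
phase 3: p=0.6681, T=0.439, ωT=1.561874, cosh=2.488746, sinh=2.279003; start (x,ẋ)=(0.232919, 0.340957) → end (x,ẋ)=(-0.196549, -2.679994)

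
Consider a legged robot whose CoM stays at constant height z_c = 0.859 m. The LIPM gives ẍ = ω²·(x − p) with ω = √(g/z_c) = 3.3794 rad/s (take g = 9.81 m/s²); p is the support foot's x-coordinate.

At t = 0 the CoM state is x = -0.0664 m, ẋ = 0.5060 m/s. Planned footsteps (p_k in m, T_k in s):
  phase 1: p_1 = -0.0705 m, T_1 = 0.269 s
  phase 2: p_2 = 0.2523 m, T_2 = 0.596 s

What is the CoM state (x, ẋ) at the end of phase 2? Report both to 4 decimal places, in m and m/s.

phase 1: p=-0.0705, T=0.269, ωT=0.909059, cosh=1.442444, sinh=1.039541; start (x,ẋ)=(-0.066400, 0.506000) → end (x,ẋ)=(0.091065, 0.744280)
phase 2: p=0.2523, T=0.596, ωT=2.014122, cosh=3.813793, sinh=3.680355; start (x,ẋ)=(0.091065, 0.744280) → end (x,ẋ)=(0.447947, 0.833190)

x = 0.4479, ẋ = 0.8332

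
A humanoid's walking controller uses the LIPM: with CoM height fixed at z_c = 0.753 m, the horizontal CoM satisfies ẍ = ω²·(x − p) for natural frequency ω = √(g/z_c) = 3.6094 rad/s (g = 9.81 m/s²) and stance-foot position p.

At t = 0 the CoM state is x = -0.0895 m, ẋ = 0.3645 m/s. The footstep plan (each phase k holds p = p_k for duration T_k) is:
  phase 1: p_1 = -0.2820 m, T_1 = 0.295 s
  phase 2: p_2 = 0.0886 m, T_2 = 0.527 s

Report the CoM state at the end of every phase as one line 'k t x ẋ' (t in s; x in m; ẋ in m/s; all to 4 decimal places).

phase 1: p=-0.2820, T=0.295, ωT=1.064773, cosh=1.622493, sinh=1.277687; start (x,ẋ)=(-0.089500, 0.364500) → end (x,ẋ)=(0.159359, 1.479148)
phase 2: p=0.0886, T=0.527, ωT=1.902154, cosh=3.424778, sinh=3.275532; start (x,ẋ)=(0.159359, 1.479148) → end (x,ẋ)=(1.673261, 5.902316)

1 0.2950 0.1594 1.4791
2 0.8220 1.6733 5.9023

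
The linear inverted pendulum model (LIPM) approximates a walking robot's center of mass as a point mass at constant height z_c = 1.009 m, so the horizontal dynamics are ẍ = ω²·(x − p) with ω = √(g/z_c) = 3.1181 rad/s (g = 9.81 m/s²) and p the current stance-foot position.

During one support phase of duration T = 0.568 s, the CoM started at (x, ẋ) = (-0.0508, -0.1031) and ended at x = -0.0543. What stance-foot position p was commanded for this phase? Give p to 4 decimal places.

p = -0.0957

ωT = 3.1181·0.568 = 1.771081; cosh(ωT) = 3.023676, sinh(ωT) = 2.853527
x(T) = p + (x₀−p)·cosh(ωT) + (ẋ₀/ω)·sinh(ωT) ⇒ p·(1 − cosh) = x(T) − x₀·cosh − (ẋ₀/ω)·sinh
numerator   = -0.0543 − (-0.0508)·3.023676 − (-0.1031/3.1181)·2.853527 = 0.193655
denominator = 1 − 3.023676 = -2.023676
p = 0.193655 / -2.023676 = -0.0957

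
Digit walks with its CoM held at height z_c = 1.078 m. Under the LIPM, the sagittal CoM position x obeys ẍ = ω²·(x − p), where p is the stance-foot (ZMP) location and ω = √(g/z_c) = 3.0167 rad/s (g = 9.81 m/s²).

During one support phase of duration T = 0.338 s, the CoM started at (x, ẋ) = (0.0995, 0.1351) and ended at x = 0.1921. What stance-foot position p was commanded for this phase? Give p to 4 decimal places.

ωT = 3.0167·0.338 = 1.019645; cosh(ωT) = 1.566466, sinh(ωT) = 1.205743
x(T) = p + (x₀−p)·cosh(ωT) + (ẋ₀/ω)·sinh(ωT) ⇒ p·(1 − cosh) = x(T) − x₀·cosh − (ẋ₀/ω)·sinh
numerator   = 0.1921 − (0.0995)·1.566466 − (0.1351/3.0167)·1.205743 = -0.017761
denominator = 1 − 1.566466 = -0.566466
p = -0.017761 / -0.566466 = 0.0314

p = 0.0314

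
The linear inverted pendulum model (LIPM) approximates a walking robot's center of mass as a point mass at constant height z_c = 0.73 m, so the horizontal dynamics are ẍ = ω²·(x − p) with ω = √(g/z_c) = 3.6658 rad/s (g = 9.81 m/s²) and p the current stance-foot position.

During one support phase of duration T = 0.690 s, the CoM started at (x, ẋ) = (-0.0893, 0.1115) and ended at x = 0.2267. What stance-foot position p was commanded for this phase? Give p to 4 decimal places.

ωT = 3.6658·0.690 = 2.529402; cosh(ωT) = 6.312854, sinh(ωT) = 6.233147
x(T) = p + (x₀−p)·cosh(ωT) + (ẋ₀/ω)·sinh(ωT) ⇒ p·(1 − cosh) = x(T) − x₀·cosh − (ẋ₀/ω)·sinh
numerator   = 0.2267 − (-0.0893)·6.312854 − (0.1115/3.6658)·6.233147 = 0.600849
denominator = 1 − 6.312854 = -5.312854
p = 0.600849 / -5.312854 = -0.1131

p = -0.1131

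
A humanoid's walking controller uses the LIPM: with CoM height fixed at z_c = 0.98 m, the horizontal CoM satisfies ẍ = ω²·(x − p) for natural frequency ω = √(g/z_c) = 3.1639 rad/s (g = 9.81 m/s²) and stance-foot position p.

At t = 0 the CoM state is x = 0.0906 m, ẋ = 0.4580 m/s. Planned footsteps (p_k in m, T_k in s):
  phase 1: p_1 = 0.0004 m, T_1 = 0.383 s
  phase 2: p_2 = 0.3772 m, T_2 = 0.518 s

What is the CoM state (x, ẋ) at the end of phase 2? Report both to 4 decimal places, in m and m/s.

x = 1.4012, ẋ = 3.4813

phase 1: p=0.0004, T=0.383, ωT=1.211774, cosh=1.828553, sinh=1.530885; start (x,ẋ)=(0.090600, 0.458000) → end (x,ẋ)=(0.386943, 1.274367)
phase 2: p=0.3772, T=0.518, ωT=1.638900, cosh=2.671848, sinh=2.477655; start (x,ẋ)=(0.386943, 1.274367) → end (x,ẋ)=(1.401192, 3.481294)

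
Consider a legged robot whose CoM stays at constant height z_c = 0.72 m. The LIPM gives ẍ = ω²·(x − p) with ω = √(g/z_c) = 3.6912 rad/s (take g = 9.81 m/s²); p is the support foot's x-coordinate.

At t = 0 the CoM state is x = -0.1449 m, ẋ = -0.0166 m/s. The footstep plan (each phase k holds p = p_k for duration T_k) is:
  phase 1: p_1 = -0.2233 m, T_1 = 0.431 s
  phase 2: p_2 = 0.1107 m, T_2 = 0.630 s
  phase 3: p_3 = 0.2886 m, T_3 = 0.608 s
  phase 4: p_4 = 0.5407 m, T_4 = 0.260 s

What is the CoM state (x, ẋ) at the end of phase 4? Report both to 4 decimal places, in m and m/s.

x = 1.5882, ẋ = 4.2541

phase 1: p=-0.2233, T=0.431, ωT=1.590907, cosh=2.555970, sinh=2.352229; start (x,ẋ)=(-0.144900, -0.016600) → end (x,ẋ)=(-0.033490, 0.638283)
phase 2: p=0.1107, T=0.630, ωT=2.325456, cosh=5.164542, sinh=5.066803; start (x,ẋ)=(-0.033490, 0.638283) → end (x,ẋ)=(0.242175, 0.599706)
phase 3: p=0.2886, T=0.608, ωT=2.244250, cosh=4.769671, sinh=4.663664; start (x,ẋ)=(0.242175, 0.599706) → end (x,ẋ)=(0.824870, 2.061219)
phase 4: p=0.5407, T=0.260, ωT=0.959712, cosh=1.496974, sinh=1.113971; start (x,ẋ)=(0.824870, 2.061219) → end (x,ẋ)=(1.588153, 4.254067)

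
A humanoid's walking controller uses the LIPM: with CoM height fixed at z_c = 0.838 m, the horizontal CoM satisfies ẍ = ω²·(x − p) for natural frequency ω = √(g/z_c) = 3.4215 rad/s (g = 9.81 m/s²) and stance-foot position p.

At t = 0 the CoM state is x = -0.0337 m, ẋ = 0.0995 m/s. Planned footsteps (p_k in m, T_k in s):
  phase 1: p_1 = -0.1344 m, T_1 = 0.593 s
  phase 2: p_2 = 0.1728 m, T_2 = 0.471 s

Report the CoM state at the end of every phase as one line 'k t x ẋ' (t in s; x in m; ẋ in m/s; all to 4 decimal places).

1 0.5930 0.3639 1.6726
2 1.0640 1.8464 5.9297

phase 1: p=-0.1344, T=0.593, ωT=2.028949, cosh=3.868783, sinh=3.737309; start (x,ẋ)=(-0.033700, 0.099500) → end (x,ẋ)=(0.363870, 1.672615)
phase 2: p=0.1728, T=0.471, ωT=1.611526, cosh=2.605018, sinh=2.405436; start (x,ẋ)=(0.363870, 1.672615) → end (x,ẋ)=(1.846450, 5.929741)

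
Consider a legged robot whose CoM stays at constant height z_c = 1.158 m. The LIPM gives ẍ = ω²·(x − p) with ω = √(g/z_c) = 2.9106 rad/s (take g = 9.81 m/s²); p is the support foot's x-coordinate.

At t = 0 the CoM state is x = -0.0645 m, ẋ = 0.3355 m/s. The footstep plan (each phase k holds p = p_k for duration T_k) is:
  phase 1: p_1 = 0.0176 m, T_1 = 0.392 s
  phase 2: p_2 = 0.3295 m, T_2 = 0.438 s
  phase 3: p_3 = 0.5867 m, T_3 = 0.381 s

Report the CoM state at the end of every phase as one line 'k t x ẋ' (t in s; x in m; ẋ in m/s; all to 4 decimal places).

1 0.3920 0.0380 0.2428
2 0.8300 -0.0952 -0.9311
3 1.2110 -0.9913 -4.2453

phase 1: p=0.0176, T=0.392, ωT=1.140955, cosh=1.724635, sinh=1.405121; start (x,ẋ)=(-0.064500, 0.335500) → end (x,ẋ)=(0.037973, 0.242847)
phase 2: p=0.3295, T=0.438, ωT=1.274843, cosh=1.928807, sinh=1.649332; start (x,ẋ)=(0.037973, 0.242847) → end (x,ẋ)=(-0.095186, -0.931082)
phase 3: p=0.5867, T=0.381, ωT=1.108939, cosh=1.680524, sinh=1.350615; start (x,ẋ)=(-0.095186, -0.931082) → end (x,ẋ)=(-0.991279, -4.245267)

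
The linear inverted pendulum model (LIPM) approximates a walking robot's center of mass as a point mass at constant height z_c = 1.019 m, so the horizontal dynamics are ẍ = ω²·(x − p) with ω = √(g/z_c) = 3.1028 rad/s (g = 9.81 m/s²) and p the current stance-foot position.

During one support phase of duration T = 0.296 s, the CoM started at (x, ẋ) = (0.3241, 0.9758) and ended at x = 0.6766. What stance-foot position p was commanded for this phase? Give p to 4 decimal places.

p = 0.2770

ωT = 3.1028·0.296 = 0.918429; cosh(ωT) = 1.452248, sinh(ωT) = 1.053103
x(T) = p + (x₀−p)·cosh(ωT) + (ẋ₀/ω)·sinh(ωT) ⇒ p·(1 − cosh) = x(T) − x₀·cosh − (ẋ₀/ω)·sinh
numerator   = 0.6766 − (0.3241)·1.452248 − (0.9758/3.1028)·1.053103 = -0.125264
denominator = 1 − 1.452248 = -0.452248
p = -0.125264 / -0.452248 = 0.2770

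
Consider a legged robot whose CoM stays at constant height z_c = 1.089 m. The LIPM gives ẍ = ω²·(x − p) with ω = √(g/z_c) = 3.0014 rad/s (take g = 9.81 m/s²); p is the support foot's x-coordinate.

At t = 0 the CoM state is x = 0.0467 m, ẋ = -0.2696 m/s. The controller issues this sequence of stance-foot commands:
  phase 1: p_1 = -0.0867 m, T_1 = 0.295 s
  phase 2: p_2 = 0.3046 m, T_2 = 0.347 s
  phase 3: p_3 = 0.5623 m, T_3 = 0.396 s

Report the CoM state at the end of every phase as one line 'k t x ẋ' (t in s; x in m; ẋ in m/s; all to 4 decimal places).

1 0.2950 0.0122 0.0203
2 0.6420 -0.1529 -1.0562
3 1.0380 -1.2444 -5.0904

phase 1: p=-0.0867, T=0.295, ωT=0.885413, cosh=1.418265, sinh=1.005721; start (x,ẋ)=(0.046700, -0.269600) → end (x,ẋ)=(0.012158, 0.020313)
phase 2: p=0.3046, T=0.347, ωT=1.041486, cosh=1.593177, sinh=1.240247; start (x,ẋ)=(0.012158, 0.020313) → end (x,ẋ)=(-0.152918, -1.056247)
phase 3: p=0.5623, T=0.396, ωT=1.188554, cosh=1.793497, sinh=1.488836; start (x,ẋ)=(-0.152918, -1.056247) → end (x,ẋ)=(-1.244390, -5.090393)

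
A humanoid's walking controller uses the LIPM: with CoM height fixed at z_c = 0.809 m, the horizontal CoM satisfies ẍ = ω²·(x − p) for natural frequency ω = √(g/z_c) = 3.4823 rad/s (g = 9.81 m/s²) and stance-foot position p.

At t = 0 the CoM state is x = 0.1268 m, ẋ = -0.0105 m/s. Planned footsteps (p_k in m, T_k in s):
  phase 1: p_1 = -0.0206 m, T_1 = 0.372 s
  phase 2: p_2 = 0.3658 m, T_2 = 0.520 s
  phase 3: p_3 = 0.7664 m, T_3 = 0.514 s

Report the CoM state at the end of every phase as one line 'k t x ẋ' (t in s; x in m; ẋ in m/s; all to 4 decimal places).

phase 1: p=-0.0206, T=0.372, ωT=1.295416, cosh=1.963149, sinh=1.689365; start (x,ẋ)=(0.126800, -0.010500) → end (x,ẋ)=(0.263674, 0.846523)
phase 2: p=0.3658, T=0.520, ωT=1.810796, cosh=3.139419, sinh=2.975895; start (x,ẋ)=(0.263674, 0.846523) → end (x,ẋ)=(0.768604, 1.599265)
phase 3: p=0.7664, T=0.514, ωT=1.789902, cosh=3.077922, sinh=2.910945; start (x,ẋ)=(0.768604, 1.599265) → end (x,ẋ)=(2.110050, 4.944750)

1 0.3720 0.2637 0.8465
2 0.8920 0.7686 1.5993
3 1.4060 2.1100 4.9448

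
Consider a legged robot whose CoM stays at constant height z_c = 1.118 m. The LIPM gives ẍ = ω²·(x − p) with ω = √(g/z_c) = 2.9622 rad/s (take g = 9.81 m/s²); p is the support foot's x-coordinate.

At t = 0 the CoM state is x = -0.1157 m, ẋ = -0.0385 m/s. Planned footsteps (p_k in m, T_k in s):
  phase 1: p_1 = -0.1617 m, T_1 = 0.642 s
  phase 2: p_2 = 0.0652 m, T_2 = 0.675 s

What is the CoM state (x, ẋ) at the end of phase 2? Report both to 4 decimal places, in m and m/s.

phase 1: p=-0.1617, T=0.642, ωT=1.901732, cosh=3.423398, sinh=3.274089; start (x,ẋ)=(-0.115700, -0.038500) → end (x,ẋ)=(-0.046777, 0.314330)
phase 2: p=0.0652, T=0.675, ωT=1.999485, cosh=3.760328, sinh=3.624923; start (x,ẋ)=(-0.046777, 0.314330) → end (x,ẋ)=(0.028783, -0.020399)

x = 0.0288, ẋ = -0.0204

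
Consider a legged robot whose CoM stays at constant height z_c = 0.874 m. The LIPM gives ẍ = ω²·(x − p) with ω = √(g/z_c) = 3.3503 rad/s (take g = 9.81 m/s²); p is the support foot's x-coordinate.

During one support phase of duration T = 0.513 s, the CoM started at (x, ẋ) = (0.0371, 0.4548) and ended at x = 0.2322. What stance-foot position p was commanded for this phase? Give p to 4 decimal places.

ωT = 3.3503·0.513 = 1.718704; cosh(ωT) = 2.878297, sinh(ωT) = 2.698998
x(T) = p + (x₀−p)·cosh(ωT) + (ẋ₀/ω)·sinh(ωT) ⇒ p·(1 − cosh) = x(T) − x₀·cosh − (ẋ₀/ω)·sinh
numerator   = 0.2322 − (0.0371)·2.878297 − (0.4548/3.3503)·2.698998 = -0.240971
denominator = 1 − 2.878297 = -1.878297
p = -0.240971 / -1.878297 = 0.1283

p = 0.1283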